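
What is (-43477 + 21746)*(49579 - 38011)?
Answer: -251384208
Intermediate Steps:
(-43477 + 21746)*(49579 - 38011) = -21731*11568 = -251384208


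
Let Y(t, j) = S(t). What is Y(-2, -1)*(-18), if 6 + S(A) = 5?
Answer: 18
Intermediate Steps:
S(A) = -1 (S(A) = -6 + 5 = -1)
Y(t, j) = -1
Y(-2, -1)*(-18) = -1*(-18) = 18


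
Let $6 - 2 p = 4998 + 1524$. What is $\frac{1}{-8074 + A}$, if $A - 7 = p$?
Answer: $- \frac{1}{11325} \approx -8.83 \cdot 10^{-5}$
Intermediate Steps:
$p = -3258$ ($p = 3 - \frac{4998 + 1524}{2} = 3 - 3261 = -3258$)
$A = -3251$ ($A = 7 - 3258 = -3251$)
$\frac{1}{-8074 + A} = \frac{1}{-8074 - 3251} = \frac{1}{-11325} = - \frac{1}{11325}$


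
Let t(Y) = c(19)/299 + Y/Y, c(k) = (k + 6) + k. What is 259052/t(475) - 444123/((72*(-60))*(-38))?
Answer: 470930169833/2085440 ≈ 2.2582e+5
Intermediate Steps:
c(k) = 6 + 2*k (c(k) = (6 + k) + k = 6 + 2*k)
t(Y) = 343/299 (t(Y) = (6 + 2*19)/299 + Y/Y = (6 + 38)*(1/299) + 1 = 44*(1/299) + 1 = 44/299 + 1 = 343/299)
259052/t(475) - 444123/((72*(-60))*(-38)) = 259052/(343/299) - 444123/((72*(-60))*(-38)) = 259052*(299/343) - 444123/((-4320*(-38))) = 77456548/343 - 444123/164160 = 77456548/343 - 444123*1/164160 = 77456548/343 - 16449/6080 = 470930169833/2085440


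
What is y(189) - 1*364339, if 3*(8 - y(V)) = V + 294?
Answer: -364492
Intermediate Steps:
y(V) = -90 - V/3 (y(V) = 8 - (V + 294)/3 = 8 - (294 + V)/3 = 8 + (-98 - V/3) = -90 - V/3)
y(189) - 1*364339 = (-90 - ⅓*189) - 1*364339 = (-90 - 63) - 364339 = -153 - 364339 = -364492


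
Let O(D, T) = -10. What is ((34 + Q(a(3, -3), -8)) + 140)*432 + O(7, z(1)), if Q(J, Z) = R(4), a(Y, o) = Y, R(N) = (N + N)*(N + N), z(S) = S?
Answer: 102806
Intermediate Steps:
R(N) = 4*N² (R(N) = (2*N)*(2*N) = 4*N²)
Q(J, Z) = 64 (Q(J, Z) = 4*4² = 4*16 = 64)
((34 + Q(a(3, -3), -8)) + 140)*432 + O(7, z(1)) = ((34 + 64) + 140)*432 - 10 = (98 + 140)*432 - 10 = 238*432 - 10 = 102816 - 10 = 102806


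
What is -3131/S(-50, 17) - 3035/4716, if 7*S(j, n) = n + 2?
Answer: -103418237/89604 ≈ -1154.2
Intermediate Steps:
S(j, n) = 2/7 + n/7 (S(j, n) = (n + 2)/7 = (2 + n)/7 = 2/7 + n/7)
-3131/S(-50, 17) - 3035/4716 = -3131/(2/7 + (1/7)*17) - 3035/4716 = -3131/(2/7 + 17/7) - 3035*1/4716 = -3131/19/7 - 3035/4716 = -3131*7/19 - 3035/4716 = -21917/19 - 3035/4716 = -103418237/89604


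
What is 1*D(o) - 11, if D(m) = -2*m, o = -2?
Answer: -7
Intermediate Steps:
1*D(o) - 11 = 1*(-2*(-2)) - 11 = 1*4 - 11 = 4 - 11 = -7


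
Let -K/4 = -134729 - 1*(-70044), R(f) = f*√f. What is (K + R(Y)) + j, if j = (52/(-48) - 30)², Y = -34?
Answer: 37397689/144 - 34*I*√34 ≈ 2.5971e+5 - 198.25*I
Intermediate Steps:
R(f) = f^(3/2)
j = 139129/144 (j = (52*(-1/48) - 30)² = (-13/12 - 30)² = (-373/12)² = 139129/144 ≈ 966.17)
K = 258740 (K = -4*(-134729 - 1*(-70044)) = -4*(-134729 + 70044) = -4*(-64685) = 258740)
(K + R(Y)) + j = (258740 + (-34)^(3/2)) + 139129/144 = (258740 - 34*I*√34) + 139129/144 = 37397689/144 - 34*I*√34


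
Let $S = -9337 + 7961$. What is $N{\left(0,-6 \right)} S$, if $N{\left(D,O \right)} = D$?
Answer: $0$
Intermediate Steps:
$S = -1376$
$N{\left(0,-6 \right)} S = 0 \left(-1376\right) = 0$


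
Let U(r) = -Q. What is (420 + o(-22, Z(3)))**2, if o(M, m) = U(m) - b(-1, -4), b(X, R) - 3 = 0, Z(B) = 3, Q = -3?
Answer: 176400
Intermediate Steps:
b(X, R) = 3 (b(X, R) = 3 + 0 = 3)
U(r) = 3 (U(r) = -1*(-3) = 3)
o(M, m) = 0 (o(M, m) = 3 - 1*3 = 3 - 3 = 0)
(420 + o(-22, Z(3)))**2 = (420 + 0)**2 = 420**2 = 176400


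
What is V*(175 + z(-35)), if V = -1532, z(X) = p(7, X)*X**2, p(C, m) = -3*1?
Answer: 5362000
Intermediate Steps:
p(C, m) = -3
z(X) = -3*X**2
V*(175 + z(-35)) = -1532*(175 - 3*(-35)**2) = -1532*(175 - 3*1225) = -1532*(175 - 3675) = -1532*(-3500) = 5362000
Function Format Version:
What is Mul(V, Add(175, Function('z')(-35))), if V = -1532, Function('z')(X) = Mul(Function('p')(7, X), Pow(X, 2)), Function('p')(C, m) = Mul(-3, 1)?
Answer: 5362000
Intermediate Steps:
Function('p')(C, m) = -3
Function('z')(X) = Mul(-3, Pow(X, 2))
Mul(V, Add(175, Function('z')(-35))) = Mul(-1532, Add(175, Mul(-3, Pow(-35, 2)))) = Mul(-1532, Add(175, Mul(-3, 1225))) = Mul(-1532, Add(175, -3675)) = Mul(-1532, -3500) = 5362000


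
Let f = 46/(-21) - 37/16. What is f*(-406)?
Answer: 43877/24 ≈ 1828.2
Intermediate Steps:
f = -1513/336 (f = 46*(-1/21) - 37*1/16 = -46/21 - 37/16 = -1513/336 ≈ -4.5030)
f*(-406) = -1513/336*(-406) = 43877/24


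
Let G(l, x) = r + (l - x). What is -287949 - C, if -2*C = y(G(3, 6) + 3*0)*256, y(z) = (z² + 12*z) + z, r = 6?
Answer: -281805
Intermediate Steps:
G(l, x) = 6 + l - x (G(l, x) = 6 + (l - x) = 6 + l - x)
y(z) = z² + 13*z
C = -6144 (C = -((6 + 3 - 1*6) + 3*0)*(13 + ((6 + 3 - 1*6) + 3*0))*256/2 = -((6 + 3 - 6) + 0)*(13 + ((6 + 3 - 6) + 0))*256/2 = -(3 + 0)*(13 + (3 + 0))*256/2 = -3*(13 + 3)*256/2 = -3*16*256/2 = -24*256 = -½*12288 = -6144)
-287949 - C = -287949 - 1*(-6144) = -287949 + 6144 = -281805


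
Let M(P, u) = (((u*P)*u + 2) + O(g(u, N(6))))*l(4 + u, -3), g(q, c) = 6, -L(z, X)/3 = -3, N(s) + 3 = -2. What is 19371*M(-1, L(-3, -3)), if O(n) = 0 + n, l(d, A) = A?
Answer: 4242249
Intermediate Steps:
N(s) = -5 (N(s) = -3 - 2 = -5)
L(z, X) = 9 (L(z, X) = -3*(-3) = 9)
O(n) = n
M(P, u) = -24 - 3*P*u**2 (M(P, u) = (((u*P)*u + 2) + 6)*(-3) = (((P*u)*u + 2) + 6)*(-3) = ((P*u**2 + 2) + 6)*(-3) = ((2 + P*u**2) + 6)*(-3) = (8 + P*u**2)*(-3) = -24 - 3*P*u**2)
19371*M(-1, L(-3, -3)) = 19371*(-24 - 3*(-1)*9**2) = 19371*(-24 - 3*(-1)*81) = 19371*(-24 + 243) = 19371*219 = 4242249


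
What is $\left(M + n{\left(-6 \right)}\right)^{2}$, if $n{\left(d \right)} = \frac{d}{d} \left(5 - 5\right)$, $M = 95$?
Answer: $9025$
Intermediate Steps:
$n{\left(d \right)} = 0$ ($n{\left(d \right)} = 1 \cdot 0 = 0$)
$\left(M + n{\left(-6 \right)}\right)^{2} = \left(95 + 0\right)^{2} = 95^{2} = 9025$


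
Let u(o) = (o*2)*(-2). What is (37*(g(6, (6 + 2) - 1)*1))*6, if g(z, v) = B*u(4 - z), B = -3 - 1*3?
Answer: -10656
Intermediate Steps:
B = -6 (B = -3 - 3 = -6)
u(o) = -4*o (u(o) = (2*o)*(-2) = -4*o)
g(z, v) = 96 - 24*z (g(z, v) = -(-24)*(4 - z) = -6*(-16 + 4*z) = 96 - 24*z)
(37*(g(6, (6 + 2) - 1)*1))*6 = (37*((96 - 24*6)*1))*6 = (37*((96 - 144)*1))*6 = (37*(-48*1))*6 = (37*(-48))*6 = -1776*6 = -10656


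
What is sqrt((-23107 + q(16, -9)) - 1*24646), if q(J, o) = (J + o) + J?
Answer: I*sqrt(47730) ≈ 218.47*I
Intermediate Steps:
q(J, o) = o + 2*J
sqrt((-23107 + q(16, -9)) - 1*24646) = sqrt((-23107 + (-9 + 2*16)) - 1*24646) = sqrt((-23107 + (-9 + 32)) - 24646) = sqrt((-23107 + 23) - 24646) = sqrt(-23084 - 24646) = sqrt(-47730) = I*sqrt(47730)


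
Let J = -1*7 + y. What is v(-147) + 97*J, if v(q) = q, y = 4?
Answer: -438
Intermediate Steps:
J = -3 (J = -1*7 + 4 = -7 + 4 = -3)
v(-147) + 97*J = -147 + 97*(-3) = -147 - 291 = -438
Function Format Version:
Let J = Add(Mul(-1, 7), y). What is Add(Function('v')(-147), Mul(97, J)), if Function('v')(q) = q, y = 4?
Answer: -438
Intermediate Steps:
J = -3 (J = Add(Mul(-1, 7), 4) = Add(-7, 4) = -3)
Add(Function('v')(-147), Mul(97, J)) = Add(-147, Mul(97, -3)) = Add(-147, -291) = -438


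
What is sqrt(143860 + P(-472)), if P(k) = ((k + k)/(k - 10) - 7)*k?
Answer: 14*sqrt(43335415)/241 ≈ 382.41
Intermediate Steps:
P(k) = k*(-7 + 2*k/(-10 + k)) (P(k) = ((2*k)/(-10 + k) - 7)*k = (2*k/(-10 + k) - 7)*k = (-7 + 2*k/(-10 + k))*k = k*(-7 + 2*k/(-10 + k)))
sqrt(143860 + P(-472)) = sqrt(143860 + 5*(-472)*(14 - 1*(-472))/(-10 - 472)) = sqrt(143860 + 5*(-472)*(14 + 472)/(-482)) = sqrt(143860 + 5*(-472)*(-1/482)*486) = sqrt(143860 + 573480/241) = sqrt(35243740/241) = 14*sqrt(43335415)/241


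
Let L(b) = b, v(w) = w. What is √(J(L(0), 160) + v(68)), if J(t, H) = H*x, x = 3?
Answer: 2*√137 ≈ 23.409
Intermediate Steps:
J(t, H) = 3*H (J(t, H) = H*3 = 3*H)
√(J(L(0), 160) + v(68)) = √(3*160 + 68) = √(480 + 68) = √548 = 2*√137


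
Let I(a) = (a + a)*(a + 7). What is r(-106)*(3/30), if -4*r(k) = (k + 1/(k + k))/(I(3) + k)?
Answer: -22473/390080 ≈ -0.057611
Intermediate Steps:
I(a) = 2*a*(7 + a) (I(a) = (2*a)*(7 + a) = 2*a*(7 + a))
r(k) = -(k + 1/(2*k))/(4*(60 + k)) (r(k) = -(k + 1/(k + k))/(4*(2*3*(7 + 3) + k)) = -(k + 1/(2*k))/(4*(2*3*10 + k)) = -(k + 1/(2*k))/(4*(60 + k)))
r(-106)*(3/30) = ((⅛)*(-1 - 2*(-106)²)/(-106*(60 - 106)))*(3/30) = ((⅛)*(-1/106)*(-1 - 2*11236)/(-46))*(3*(1/30)) = ((⅛)*(-1/106)*(-1/46)*(-1 - 22472))*(⅒) = ((⅛)*(-1/106)*(-1/46)*(-22473))*(⅒) = -22473/39008*⅒ = -22473/390080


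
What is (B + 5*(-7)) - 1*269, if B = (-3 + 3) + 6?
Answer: -298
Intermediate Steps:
B = 6 (B = 0 + 6 = 6)
(B + 5*(-7)) - 1*269 = (6 + 5*(-7)) - 1*269 = (6 - 35) - 269 = -29 - 269 = -298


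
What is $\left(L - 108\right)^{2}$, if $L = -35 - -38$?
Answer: $11025$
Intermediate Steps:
$L = 3$ ($L = -35 + 38 = 3$)
$\left(L - 108\right)^{2} = \left(3 - 108\right)^{2} = \left(-105\right)^{2} = 11025$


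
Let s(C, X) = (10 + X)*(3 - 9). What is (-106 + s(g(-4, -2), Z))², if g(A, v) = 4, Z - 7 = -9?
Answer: 23716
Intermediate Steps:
Z = -2 (Z = 7 - 9 = -2)
s(C, X) = -60 - 6*X (s(C, X) = (10 + X)*(-6) = -60 - 6*X)
(-106 + s(g(-4, -2), Z))² = (-106 + (-60 - 6*(-2)))² = (-106 + (-60 + 12))² = (-106 - 48)² = (-154)² = 23716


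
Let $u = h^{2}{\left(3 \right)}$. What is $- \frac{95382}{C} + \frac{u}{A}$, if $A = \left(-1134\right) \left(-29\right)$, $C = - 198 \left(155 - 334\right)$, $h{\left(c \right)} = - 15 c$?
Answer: $- \frac{2102169}{799414} \approx -2.6296$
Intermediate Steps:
$C = 35442$ ($C = \left(-198\right) \left(-179\right) = 35442$)
$A = 32886$
$u = 2025$ ($u = \left(\left(-15\right) 3\right)^{2} = \left(-45\right)^{2} = 2025$)
$- \frac{95382}{C} + \frac{u}{A} = - \frac{95382}{35442} + \frac{2025}{32886} = \left(-95382\right) \frac{1}{35442} + 2025 \cdot \frac{1}{32886} = - \frac{5299}{1969} + \frac{25}{406} = - \frac{2102169}{799414}$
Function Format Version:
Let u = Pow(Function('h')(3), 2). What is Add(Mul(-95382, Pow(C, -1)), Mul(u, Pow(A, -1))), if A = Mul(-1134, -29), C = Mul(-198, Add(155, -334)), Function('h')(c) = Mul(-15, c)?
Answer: Rational(-2102169, 799414) ≈ -2.6296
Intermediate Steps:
C = 35442 (C = Mul(-198, -179) = 35442)
A = 32886
u = 2025 (u = Pow(Mul(-15, 3), 2) = Pow(-45, 2) = 2025)
Add(Mul(-95382, Pow(C, -1)), Mul(u, Pow(A, -1))) = Add(Mul(-95382, Pow(35442, -1)), Mul(2025, Pow(32886, -1))) = Add(Mul(-95382, Rational(1, 35442)), Mul(2025, Rational(1, 32886))) = Add(Rational(-5299, 1969), Rational(25, 406)) = Rational(-2102169, 799414)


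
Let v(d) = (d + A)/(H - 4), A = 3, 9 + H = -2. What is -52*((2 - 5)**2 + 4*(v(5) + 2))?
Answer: -11596/15 ≈ -773.07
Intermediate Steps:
H = -11 (H = -9 - 2 = -11)
v(d) = -1/5 - d/15 (v(d) = (d + 3)/(-11 - 4) = (3 + d)/(-15) = (3 + d)*(-1/15) = -1/5 - d/15)
-52*((2 - 5)**2 + 4*(v(5) + 2)) = -52*((2 - 5)**2 + 4*((-1/5 - 1/15*5) + 2)) = -52*((-3)**2 + 4*((-1/5 - 1/3) + 2)) = -52*(9 + 4*(-8/15 + 2)) = -52*(9 + 4*(22/15)) = -52*(9 + 88/15) = -52*223/15 = -11596/15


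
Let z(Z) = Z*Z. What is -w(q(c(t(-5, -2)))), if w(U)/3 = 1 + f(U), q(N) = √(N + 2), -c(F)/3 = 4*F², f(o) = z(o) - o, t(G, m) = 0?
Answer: -9 + 3*√2 ≈ -4.7574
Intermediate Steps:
z(Z) = Z²
f(o) = o² - o
c(F) = -12*F²
q(N) = √(2 + N)
w(U) = 3 + 3*U*(-1 + U) (w(U) = 3*(1 + U*(-1 + U)) = 3 + 3*U*(-1 + U))
-w(q(c(t(-5, -2)))) = -(3 - 3*√(2 - 12*0²) + 3*(√(2 - 12*0²))²) = -(3 - 3*√(2 - 12*0) + 3*(√(2 - 12*0))²) = -(3 - 3*√(2 + 0) + 3*(√(2 + 0))²) = -(3 - 3*√2 + 3*(√2)²) = -(3 - 3*√2 + 3*2) = -(3 - 3*√2 + 6) = -(9 - 3*√2) = -9 + 3*√2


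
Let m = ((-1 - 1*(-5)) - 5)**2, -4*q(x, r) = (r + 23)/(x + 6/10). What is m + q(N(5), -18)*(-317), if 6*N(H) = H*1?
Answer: 23861/86 ≈ 277.45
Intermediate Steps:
N(H) = H/6 (N(H) = (H*1)/6 = H/6)
q(x, r) = -(23 + r)/(4*(3/5 + x)) (q(x, r) = -(r + 23)/(4*(x + 6/10)) = -(23 + r)/(4*(x + 6*(1/10))) = -(23 + r)/(4*(x + 3/5)) = -(23 + r)/(4*(3/5 + x)))
m = 1 (m = ((-1 + 5) - 5)**2 = (4 - 5)**2 = (-1)**2 = 1)
m + q(N(5), -18)*(-317) = 1 + (5*(-23 - 1*(-18))/(4*(3 + 5*((1/6)*5))))*(-317) = 1 + (5*(-23 + 18)/(4*(3 + 5*(5/6))))*(-317) = 1 + ((5/4)*(-5)/(3 + 25/6))*(-317) = 1 + ((5/4)*(-5)/(43/6))*(-317) = 1 + ((5/4)*(6/43)*(-5))*(-317) = 1 - 75/86*(-317) = 1 + 23775/86 = 23861/86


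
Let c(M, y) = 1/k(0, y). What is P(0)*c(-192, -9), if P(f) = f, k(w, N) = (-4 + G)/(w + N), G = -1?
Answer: 0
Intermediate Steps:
k(w, N) = -5/(N + w) (k(w, N) = (-4 - 1)/(w + N) = -5/(N + w))
c(M, y) = -y/5 (c(M, y) = 1/(-5/(y + 0)) = 1/(-5/y) = -y/5)
P(0)*c(-192, -9) = 0*(-⅕*(-9)) = 0*(9/5) = 0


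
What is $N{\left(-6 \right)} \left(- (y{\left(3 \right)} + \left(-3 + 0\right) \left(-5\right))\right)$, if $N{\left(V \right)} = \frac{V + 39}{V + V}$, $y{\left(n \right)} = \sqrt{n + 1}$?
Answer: $\frac{187}{4} \approx 46.75$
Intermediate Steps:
$y{\left(n \right)} = \sqrt{1 + n}$
$N{\left(V \right)} = \frac{39 + V}{2 V}$
$N{\left(-6 \right)} \left(- (y{\left(3 \right)} + \left(-3 + 0\right) \left(-5\right))\right) = \frac{39 - 6}{2 \left(-6\right)} \left(- (\sqrt{1 + 3} + \left(-3 + 0\right) \left(-5\right))\right) = \frac{1}{2} \left(- \frac{1}{6}\right) 33 \left(- (\sqrt{4} - -15)\right) = - \frac{11 \left(- (2 + 15)\right)}{4} = - \frac{11 \left(\left(-1\right) 17\right)}{4} = \left(- \frac{11}{4}\right) \left(-17\right) = \frac{187}{4}$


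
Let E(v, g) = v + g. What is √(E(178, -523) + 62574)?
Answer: √62229 ≈ 249.46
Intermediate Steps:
E(v, g) = g + v
√(E(178, -523) + 62574) = √((-523 + 178) + 62574) = √(-345 + 62574) = √62229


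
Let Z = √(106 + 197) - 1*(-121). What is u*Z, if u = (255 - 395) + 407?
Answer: 32307 + 267*√303 ≈ 36955.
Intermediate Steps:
u = 267 (u = -140 + 407 = 267)
Z = 121 + √303 (Z = √303 + 121 = 121 + √303 ≈ 138.41)
u*Z = 267*(121 + √303) = 32307 + 267*√303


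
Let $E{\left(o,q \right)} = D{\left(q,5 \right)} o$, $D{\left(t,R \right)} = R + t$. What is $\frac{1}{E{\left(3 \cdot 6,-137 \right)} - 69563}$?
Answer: $- \frac{1}{71939} \approx -1.3901 \cdot 10^{-5}$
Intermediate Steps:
$E{\left(o,q \right)} = o \left(5 + q\right)$ ($E{\left(o,q \right)} = \left(5 + q\right) o = o \left(5 + q\right)$)
$\frac{1}{E{\left(3 \cdot 6,-137 \right)} - 69563} = \frac{1}{3 \cdot 6 \left(5 - 137\right) - 69563} = \frac{1}{18 \left(-132\right) - 69563} = \frac{1}{-2376 - 69563} = \frac{1}{-71939} = - \frac{1}{71939}$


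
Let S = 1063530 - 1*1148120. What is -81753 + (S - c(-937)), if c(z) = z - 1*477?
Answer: -164929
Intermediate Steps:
c(z) = -477 + z (c(z) = z - 477 = -477 + z)
S = -84590 (S = 1063530 - 1148120 = -84590)
-81753 + (S - c(-937)) = -81753 + (-84590 - (-477 - 937)) = -81753 + (-84590 - 1*(-1414)) = -81753 + (-84590 + 1414) = -81753 - 83176 = -164929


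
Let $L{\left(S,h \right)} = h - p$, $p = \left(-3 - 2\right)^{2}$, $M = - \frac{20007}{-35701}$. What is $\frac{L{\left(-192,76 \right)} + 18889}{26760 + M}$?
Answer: $\frac{35588260}{50283093} \approx 0.70776$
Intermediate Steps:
$M = \frac{1053}{1879}$ ($M = \left(-20007\right) \left(- \frac{1}{35701}\right) = \frac{1053}{1879} \approx 0.5604$)
$p = 25$ ($p = \left(-5\right)^{2} = 25$)
$L{\left(S,h \right)} = -25 + h$ ($L{\left(S,h \right)} = h - 25 = -25 + h$)
$\frac{L{\left(-192,76 \right)} + 18889}{26760 + M} = \frac{\left(-25 + 76\right) + 18889}{26760 + \frac{1053}{1879}} = \frac{51 + 18889}{\frac{50283093}{1879}} = 18940 \cdot \frac{1879}{50283093} = \frac{35588260}{50283093}$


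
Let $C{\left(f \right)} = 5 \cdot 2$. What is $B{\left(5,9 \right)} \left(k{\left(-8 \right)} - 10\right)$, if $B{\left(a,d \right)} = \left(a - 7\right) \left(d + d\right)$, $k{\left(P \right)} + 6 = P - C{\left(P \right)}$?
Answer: $1224$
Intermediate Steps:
$C{\left(f \right)} = 10$
$k{\left(P \right)} = -16 + P$ ($k{\left(P \right)} = -6 + \left(P - 10\right) = -6 + \left(-10 + P\right) = -16 + P$)
$B{\left(a,d \right)} = 2 d \left(-7 + a\right)$ ($B{\left(a,d \right)} = \left(-7 + a\right) 2 d = 2 d \left(-7 + a\right)$)
$B{\left(5,9 \right)} \left(k{\left(-8 \right)} - 10\right) = 2 \cdot 9 \left(-7 + 5\right) \left(\left(-16 - 8\right) - 10\right) = 2 \cdot 9 \left(-2\right) \left(-24 - 10\right) = \left(-36\right) \left(-34\right) = 1224$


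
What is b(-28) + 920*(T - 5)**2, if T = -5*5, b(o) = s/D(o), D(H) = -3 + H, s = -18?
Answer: 25668018/31 ≈ 8.2800e+5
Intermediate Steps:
b(o) = -18/(-3 + o)
T = -25
b(-28) + 920*(T - 5)**2 = -18/(-3 - 28) + 920*(-25 - 5)**2 = -18/(-31) + 920*(-30)**2 = -18*(-1/31) + 920*900 = 18/31 + 828000 = 25668018/31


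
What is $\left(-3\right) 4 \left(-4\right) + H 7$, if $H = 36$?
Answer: $300$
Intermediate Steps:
$\left(-3\right) 4 \left(-4\right) + H 7 = \left(-3\right) 4 \left(-4\right) + 36 \cdot 7 = \left(-12\right) \left(-4\right) + 252 = 48 + 252 = 300$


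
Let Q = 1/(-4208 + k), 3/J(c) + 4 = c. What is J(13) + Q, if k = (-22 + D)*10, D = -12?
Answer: 505/1516 ≈ 0.33311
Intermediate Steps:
k = -340 (k = (-22 - 12)*10 = -34*10 = -340)
J(c) = 3/(-4 + c)
Q = -1/4548 (Q = 1/(-4208 - 340) = 1/(-4548) = -1/4548 ≈ -0.00021988)
J(13) + Q = 3/(-4 + 13) - 1/4548 = 3/9 - 1/4548 = 3*(1/9) - 1/4548 = 1/3 - 1/4548 = 505/1516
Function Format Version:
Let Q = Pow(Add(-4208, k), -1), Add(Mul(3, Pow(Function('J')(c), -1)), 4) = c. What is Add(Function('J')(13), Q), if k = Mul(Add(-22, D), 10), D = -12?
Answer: Rational(505, 1516) ≈ 0.33311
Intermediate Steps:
k = -340 (k = Mul(Add(-22, -12), 10) = Mul(-34, 10) = -340)
Function('J')(c) = Mul(3, Pow(Add(-4, c), -1))
Q = Rational(-1, 4548) (Q = Pow(Add(-4208, -340), -1) = Pow(-4548, -1) = Rational(-1, 4548) ≈ -0.00021988)
Add(Function('J')(13), Q) = Add(Mul(3, Pow(Add(-4, 13), -1)), Rational(-1, 4548)) = Add(Mul(3, Pow(9, -1)), Rational(-1, 4548)) = Add(Mul(3, Rational(1, 9)), Rational(-1, 4548)) = Add(Rational(1, 3), Rational(-1, 4548)) = Rational(505, 1516)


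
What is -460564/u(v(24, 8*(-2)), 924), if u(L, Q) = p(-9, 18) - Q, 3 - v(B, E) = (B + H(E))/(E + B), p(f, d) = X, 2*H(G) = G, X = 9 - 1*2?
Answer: 460564/917 ≈ 502.25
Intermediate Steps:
X = 7 (X = 9 - 2 = 7)
H(G) = G/2
p(f, d) = 7
v(B, E) = 3 - (B + E/2)/(B + E) (v(B, E) = 3 - (B + E/2)/(E + B) = 3 - (B + E/2)/(B + E))
u(L, Q) = 7 - Q
-460564/u(v(24, 8*(-2)), 924) = -460564/(7 - 1*924) = -460564/(7 - 924) = -460564/(-917) = -460564*(-1/917) = 460564/917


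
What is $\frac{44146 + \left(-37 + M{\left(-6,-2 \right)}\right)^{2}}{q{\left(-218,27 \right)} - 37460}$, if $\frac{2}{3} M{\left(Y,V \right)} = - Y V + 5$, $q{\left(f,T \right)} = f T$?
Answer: $- \frac{185609}{173384} \approx -1.0705$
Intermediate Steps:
$q{\left(f,T \right)} = T f$
$M{\left(Y,V \right)} = \frac{15}{2} - \frac{3 V Y}{2}$ ($M{\left(Y,V \right)} = \frac{3 \left(- Y V + 5\right)}{2} = \frac{3 \left(- V Y + 5\right)}{2} = \frac{3 \left(5 - V Y\right)}{2} = \frac{15}{2} - \frac{3 V Y}{2}$)
$\frac{44146 + \left(-37 + M{\left(-6,-2 \right)}\right)^{2}}{q{\left(-218,27 \right)} - 37460} = \frac{44146 + \left(-37 + \left(\frac{15}{2} - \left(-3\right) \left(-6\right)\right)\right)^{2}}{27 \left(-218\right) - 37460} = \frac{44146 + \left(-37 + \left(\frac{15}{2} - 18\right)\right)^{2}}{-5886 - 37460} = \frac{44146 + \left(-37 - \frac{21}{2}\right)^{2}}{-43346} = \left(44146 + \left(- \frac{95}{2}\right)^{2}\right) \left(- \frac{1}{43346}\right) = \left(44146 + \frac{9025}{4}\right) \left(- \frac{1}{43346}\right) = \frac{185609}{4} \left(- \frac{1}{43346}\right) = - \frac{185609}{173384}$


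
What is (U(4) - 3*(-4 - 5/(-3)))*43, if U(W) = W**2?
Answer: 989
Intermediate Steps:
(U(4) - 3*(-4 - 5/(-3)))*43 = (4**2 - 3*(-4 - 5/(-3)))*43 = (16 - 3*(-4 - 5*(-1/3)))*43 = (16 - 3*(-4 + 5/3))*43 = (16 - 3*(-7/3))*43 = (16 + 7)*43 = 23*43 = 989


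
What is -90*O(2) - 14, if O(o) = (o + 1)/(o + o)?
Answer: -163/2 ≈ -81.500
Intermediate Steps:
O(o) = (1 + o)/(2*o) (O(o) = (1 + o)/((2*o)) = (1 + o)*(1/(2*o)) = (1 + o)/(2*o))
-90*O(2) - 14 = -45*(1 + 2)/2 - 14 = -45*3/2 - 14 = -90*3/4 - 14 = -135/2 - 14 = -163/2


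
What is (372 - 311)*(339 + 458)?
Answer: 48617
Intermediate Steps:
(372 - 311)*(339 + 458) = 61*797 = 48617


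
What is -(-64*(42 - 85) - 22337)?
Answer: 19585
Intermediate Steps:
-(-64*(42 - 85) - 22337) = -(-64*(-43) - 22337) = -(2752 - 22337) = -1*(-19585) = 19585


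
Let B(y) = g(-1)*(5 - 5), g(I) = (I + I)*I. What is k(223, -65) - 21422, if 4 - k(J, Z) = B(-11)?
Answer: -21418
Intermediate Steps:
g(I) = 2*I**2 (g(I) = (2*I)*I = 2*I**2)
B(y) = 0 (B(y) = (2*(-1)**2)*(5 - 5) = (2*1)*0 = 2*0 = 0)
k(J, Z) = 4 (k(J, Z) = 4 - 1*0 = 4 + 0 = 4)
k(223, -65) - 21422 = 4 - 21422 = -21418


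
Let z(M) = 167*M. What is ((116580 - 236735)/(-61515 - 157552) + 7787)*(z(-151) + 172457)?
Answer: 251190686720160/219067 ≈ 1.1466e+9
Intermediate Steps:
((116580 - 236735)/(-61515 - 157552) + 7787)*(z(-151) + 172457) = ((116580 - 236735)/(-61515 - 157552) + 7787)*(167*(-151) + 172457) = (-120155/(-219067) + 7787)*(-25217 + 172457) = (-120155*(-1/219067) + 7787)*147240 = (120155/219067 + 7787)*147240 = (1705994884/219067)*147240 = 251190686720160/219067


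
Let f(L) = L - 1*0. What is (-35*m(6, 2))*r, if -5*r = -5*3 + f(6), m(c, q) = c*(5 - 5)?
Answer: 0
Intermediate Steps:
m(c, q) = 0 (m(c, q) = c*0 = 0)
f(L) = L (f(L) = L + 0 = L)
r = 9/5 (r = -(-5*3 + 6)/5 = -(-15 + 6)/5 = -⅕*(-9) = 9/5 ≈ 1.8000)
(-35*m(6, 2))*r = -35*0*(9/5) = 0*(9/5) = 0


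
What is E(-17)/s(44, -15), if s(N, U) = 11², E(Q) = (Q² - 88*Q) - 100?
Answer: 1685/121 ≈ 13.926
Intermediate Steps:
E(Q) = -100 + Q² - 88*Q
s(N, U) = 121
E(-17)/s(44, -15) = (-100 + (-17)² - 88*(-17))/121 = (-100 + 289 + 1496)*(1/121) = 1685*(1/121) = 1685/121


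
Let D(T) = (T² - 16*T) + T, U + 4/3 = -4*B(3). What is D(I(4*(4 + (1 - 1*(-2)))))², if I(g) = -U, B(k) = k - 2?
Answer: 215296/81 ≈ 2658.0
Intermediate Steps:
B(k) = -2 + k
U = -16/3 (U = -4/3 - 4*(-2 + 3) = -4/3 - 4*1 = -4/3 - 4 = -16/3 ≈ -5.3333)
I(g) = 16/3 (I(g) = -1*(-16/3) = 16/3)
D(T) = T² - 15*T
D(I(4*(4 + (1 - 1*(-2)))))² = (16*(-15 + 16/3)/3)² = ((16/3)*(-29/3))² = (-464/9)² = 215296/81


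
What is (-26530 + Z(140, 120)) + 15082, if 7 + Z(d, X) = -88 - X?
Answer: -11663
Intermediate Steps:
Z(d, X) = -95 - X (Z(d, X) = -7 + (-88 - X) = -95 - X)
(-26530 + Z(140, 120)) + 15082 = (-26530 + (-95 - 1*120)) + 15082 = (-26530 + (-95 - 120)) + 15082 = (-26530 - 215) + 15082 = -26745 + 15082 = -11663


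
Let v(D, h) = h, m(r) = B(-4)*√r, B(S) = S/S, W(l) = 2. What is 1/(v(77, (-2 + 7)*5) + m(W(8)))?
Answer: 25/623 - √2/623 ≈ 0.037858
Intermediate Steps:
B(S) = 1
m(r) = √r (m(r) = 1*√r = √r)
1/(v(77, (-2 + 7)*5) + m(W(8))) = 1/((-2 + 7)*5 + √2) = 1/(5*5 + √2) = 1/(25 + √2)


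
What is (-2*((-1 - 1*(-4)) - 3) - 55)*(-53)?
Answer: 2915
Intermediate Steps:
(-2*((-1 - 1*(-4)) - 3) - 55)*(-53) = (-2*((-1 + 4) - 3) - 55)*(-53) = (-2*(3 - 3) - 55)*(-53) = (-2*0 - 55)*(-53) = (0 - 55)*(-53) = -55*(-53) = 2915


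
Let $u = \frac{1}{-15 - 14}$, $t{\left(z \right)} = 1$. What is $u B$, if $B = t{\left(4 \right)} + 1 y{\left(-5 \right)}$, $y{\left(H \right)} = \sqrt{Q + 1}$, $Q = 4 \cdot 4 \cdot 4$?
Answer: $- \frac{1}{29} - \frac{\sqrt{65}}{29} \approx -0.31249$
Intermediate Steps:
$u = - \frac{1}{29}$ ($u = \frac{1}{-29} = - \frac{1}{29} \approx -0.034483$)
$Q = 64$ ($Q = 16 \cdot 4 = 64$)
$y{\left(H \right)} = \sqrt{65}$ ($y{\left(H \right)} = \sqrt{64 + 1} = \sqrt{65}$)
$B = 1 + \sqrt{65}$ ($B = 1 + 1 \sqrt{65} = 1 + \sqrt{65} \approx 9.0623$)
$u B = - \frac{1 + \sqrt{65}}{29} = - \frac{1}{29} - \frac{\sqrt{65}}{29}$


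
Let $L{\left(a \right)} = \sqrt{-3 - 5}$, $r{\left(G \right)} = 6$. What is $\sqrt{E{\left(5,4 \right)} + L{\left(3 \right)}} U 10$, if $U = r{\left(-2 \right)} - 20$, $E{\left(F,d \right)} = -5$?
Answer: $- 140 \sqrt{-5 + 2 i \sqrt{2}} \approx -85.421 - 324.49 i$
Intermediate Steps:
$L{\left(a \right)} = 2 i \sqrt{2}$ ($L{\left(a \right)} = \sqrt{-8} = 2 i \sqrt{2}$)
$U = -14$ ($U = 6 - 20 = -14$)
$\sqrt{E{\left(5,4 \right)} + L{\left(3 \right)}} U 10 = \sqrt{-5 + 2 i \sqrt{2}} \left(-14\right) 10 = - 14 \sqrt{-5 + 2 i \sqrt{2}} \cdot 10 = - 140 \sqrt{-5 + 2 i \sqrt{2}}$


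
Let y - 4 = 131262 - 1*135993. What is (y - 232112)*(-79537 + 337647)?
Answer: -61130514290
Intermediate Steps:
y = -4727 (y = 4 + (131262 - 1*135993) = 4 + (131262 - 135993) = 4 - 4731 = -4727)
(y - 232112)*(-79537 + 337647) = (-4727 - 232112)*(-79537 + 337647) = -236839*258110 = -61130514290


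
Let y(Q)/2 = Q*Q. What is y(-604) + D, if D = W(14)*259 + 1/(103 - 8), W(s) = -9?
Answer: 69093596/95 ≈ 7.2730e+5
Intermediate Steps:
D = -221444/95 (D = -9*259 + 1/(103 - 8) = -2331 + 1/95 = -221444/95 ≈ -2331.0)
y(Q) = 2*Q² (y(Q) = 2*(Q*Q) = 2*Q²)
y(-604) + D = 2*(-604)² - 221444/95 = 2*364816 - 221444/95 = 729632 - 221444/95 = 69093596/95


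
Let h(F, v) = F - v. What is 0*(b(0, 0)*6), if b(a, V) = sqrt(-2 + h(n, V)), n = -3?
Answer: 0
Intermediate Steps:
b(a, V) = sqrt(-5 - V) (b(a, V) = sqrt(-2 + (-3 - V)) = sqrt(-5 - V))
0*(b(0, 0)*6) = 0*(sqrt(-5 - 1*0)*6) = 0*(sqrt(-5 + 0)*6) = 0*(sqrt(-5)*6) = 0*((I*sqrt(5))*6) = 0*(6*I*sqrt(5)) = 0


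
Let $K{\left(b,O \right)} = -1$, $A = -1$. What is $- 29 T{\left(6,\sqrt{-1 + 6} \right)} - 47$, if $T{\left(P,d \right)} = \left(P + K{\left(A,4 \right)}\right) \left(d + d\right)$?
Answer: $-47 - 290 \sqrt{5} \approx -695.46$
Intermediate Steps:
$T{\left(P,d \right)} = 2 d \left(-1 + P\right)$ ($T{\left(P,d \right)} = \left(P - 1\right) \left(d + d\right) = \left(-1 + P\right) 2 d = 2 d \left(-1 + P\right)$)
$- 29 T{\left(6,\sqrt{-1 + 6} \right)} - 47 = - 29 \cdot 2 \sqrt{-1 + 6} \left(-1 + 6\right) - 47 = - 29 \cdot 2 \sqrt{5} \cdot 5 - 47 = - 29 \cdot 10 \sqrt{5} - 47 = - 290 \sqrt{5} - 47 = -47 - 290 \sqrt{5}$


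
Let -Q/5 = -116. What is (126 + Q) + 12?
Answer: 718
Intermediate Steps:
Q = 580 (Q = -5*(-116) = 580)
(126 + Q) + 12 = (126 + 580) + 12 = 706 + 12 = 718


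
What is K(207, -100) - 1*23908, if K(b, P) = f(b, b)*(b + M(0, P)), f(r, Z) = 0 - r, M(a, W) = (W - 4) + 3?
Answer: -45850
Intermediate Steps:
M(a, W) = -1 + W (M(a, W) = (-4 + W) + 3 = -1 + W)
f(r, Z) = -r
K(b, P) = -b*(-1 + P + b) (K(b, P) = (-b)*(b + (-1 + P)) = (-b)*(-1 + P + b) = -b*(-1 + P + b))
K(207, -100) - 1*23908 = 207*(1 - 1*(-100) - 1*207) - 1*23908 = 207*(1 + 100 - 207) - 23908 = 207*(-106) - 23908 = -21942 - 23908 = -45850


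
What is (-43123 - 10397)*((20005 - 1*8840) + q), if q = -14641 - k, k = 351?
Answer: 204821040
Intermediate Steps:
q = -14992 (q = -14641 - 1*351 = -14641 - 351 = -14992)
(-43123 - 10397)*((20005 - 1*8840) + q) = (-43123 - 10397)*((20005 - 1*8840) - 14992) = -53520*((20005 - 8840) - 14992) = -53520*(11165 - 14992) = -53520*(-3827) = 204821040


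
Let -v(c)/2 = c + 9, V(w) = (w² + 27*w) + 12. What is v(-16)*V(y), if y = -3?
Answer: -840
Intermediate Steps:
V(w) = 12 + w² + 27*w
v(c) = -18 - 2*c (v(c) = -2*(c + 9) = -2*(9 + c) = -18 - 2*c)
v(-16)*V(y) = (-18 - 2*(-16))*(12 + (-3)² + 27*(-3)) = (-18 + 32)*(12 + 9 - 81) = 14*(-60) = -840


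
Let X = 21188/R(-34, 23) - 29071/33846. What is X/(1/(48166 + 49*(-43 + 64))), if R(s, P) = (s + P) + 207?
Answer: 8749713634685/1658454 ≈ 5.2758e+6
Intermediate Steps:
R(s, P) = 207 + P + s (R(s, P) = (P + s) + 207 = 207 + P + s)
X = 177857783/1658454 (X = 21188/(207 + 23 - 34) - 29071/33846 = 21188/196 - 29071*1/33846 = 21188*(1/196) - 29071/33846 = 5297/49 - 29071/33846 = 177857783/1658454 ≈ 107.24)
X/(1/(48166 + 49*(-43 + 64))) = 177857783/(1658454*(1/(48166 + 49*(-43 + 64)))) = 177857783/(1658454*(1/(48166 + 49*21))) = 177857783/(1658454*(1/(48166 + 1029))) = 177857783/(1658454*(1/49195)) = (177857783/1658454)*49195 = 8749713634685/1658454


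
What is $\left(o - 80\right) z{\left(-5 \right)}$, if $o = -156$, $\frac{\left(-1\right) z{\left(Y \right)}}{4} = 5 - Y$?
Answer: $9440$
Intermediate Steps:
$z{\left(Y \right)} = -20 + 4 Y$ ($z{\left(Y \right)} = - 4 \left(5 - Y\right) = -20 + 4 Y$)
$\left(o - 80\right) z{\left(-5 \right)} = \left(-156 - 80\right) \left(-20 + 4 \left(-5\right)\right) = - 236 \left(-20 - 20\right) = \left(-236\right) \left(-40\right) = 9440$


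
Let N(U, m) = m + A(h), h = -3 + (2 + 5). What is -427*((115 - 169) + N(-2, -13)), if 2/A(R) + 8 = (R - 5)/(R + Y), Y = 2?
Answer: 200995/7 ≈ 28714.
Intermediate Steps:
h = 4 (h = -3 + 7 = 4)
A(R) = 2/(-8 + (-5 + R)/(2 + R)) (A(R) = 2/(-8 + (R - 5)/(R + 2)) = 2/(-8 + (-5 + R)/(2 + R)))
N(U, m) = -12/49 + m (N(U, m) = m + 2*(-2 - 1*4)/(7*(3 + 4)) = m + (2/7)*(-2 - 4)/7 = m + (2/7)*(⅐)*(-6) = m - 12/49 = -12/49 + m)
-427*((115 - 169) + N(-2, -13)) = -427*((115 - 169) + (-12/49 - 13)) = -427*(-54 - 649/49) = -427*(-3295/49) = 200995/7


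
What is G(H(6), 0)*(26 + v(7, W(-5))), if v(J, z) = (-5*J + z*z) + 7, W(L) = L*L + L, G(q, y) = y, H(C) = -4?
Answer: 0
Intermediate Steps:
W(L) = L + L**2 (W(L) = L**2 + L = L + L**2)
v(J, z) = 7 + z**2 - 5*J (v(J, z) = (-5*J + z**2) + 7 = (z**2 - 5*J) + 7 = 7 + z**2 - 5*J)
G(H(6), 0)*(26 + v(7, W(-5))) = 0*(26 + (7 + (-5*(1 - 5))**2 - 5*7)) = 0*(26 + (7 + (-5*(-4))**2 - 35)) = 0*(26 + (7 + 20**2 - 35)) = 0*(26 + (7 + 400 - 35)) = 0*(26 + 372) = 0*398 = 0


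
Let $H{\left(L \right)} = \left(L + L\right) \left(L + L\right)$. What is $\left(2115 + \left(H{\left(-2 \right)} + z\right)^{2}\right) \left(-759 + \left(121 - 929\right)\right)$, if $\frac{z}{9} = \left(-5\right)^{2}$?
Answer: $-94327132$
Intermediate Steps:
$z = 225$ ($z = 9 \left(-5\right)^{2} = 9 \cdot 25 = 225$)
$H{\left(L \right)} = 4 L^{2}$ ($H{\left(L \right)} = 2 L 2 L = 4 L^{2}$)
$\left(2115 + \left(H{\left(-2 \right)} + z\right)^{2}\right) \left(-759 + \left(121 - 929\right)\right) = \left(2115 + \left(4 \left(-2\right)^{2} + 225\right)^{2}\right) \left(-759 + \left(121 - 929\right)\right) = \left(2115 + \left(4 \cdot 4 + 225\right)^{2}\right) \left(-759 + \left(121 - 929\right)\right) = \left(2115 + \left(16 + 225\right)^{2}\right) \left(-759 - 808\right) = \left(2115 + 241^{2}\right) \left(-1567\right) = \left(2115 + 58081\right) \left(-1567\right) = 60196 \left(-1567\right) = -94327132$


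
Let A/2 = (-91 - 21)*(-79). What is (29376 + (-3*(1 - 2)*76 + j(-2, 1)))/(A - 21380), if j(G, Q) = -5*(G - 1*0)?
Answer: -14807/1842 ≈ -8.0385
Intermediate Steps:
A = 17696 (A = 2*((-91 - 21)*(-79)) = 2*(-112*(-79)) = 2*8848 = 17696)
j(G, Q) = -5*G (j(G, Q) = -5*(G + 0) = -5*G)
(29376 + (-3*(1 - 2)*76 + j(-2, 1)))/(A - 21380) = (29376 + (-3*(1 - 2)*76 - 5*(-2)))/(17696 - 21380) = (29376 + (-3*(-1)*76 + 10))/(-3684) = (29376 + (3*76 + 10))*(-1/3684) = (29376 + (228 + 10))*(-1/3684) = (29376 + 238)*(-1/3684) = 29614*(-1/3684) = -14807/1842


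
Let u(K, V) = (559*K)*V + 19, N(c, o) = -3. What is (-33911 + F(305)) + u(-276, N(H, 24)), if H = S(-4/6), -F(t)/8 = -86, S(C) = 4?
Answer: 429648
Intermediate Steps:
F(t) = 688 (F(t) = -8*(-86) = 688)
H = 4
u(K, V) = 19 + 559*K*V (u(K, V) = 559*K*V + 19 = 19 + 559*K*V)
(-33911 + F(305)) + u(-276, N(H, 24)) = (-33911 + 688) + (19 + 559*(-276)*(-3)) = -33223 + (19 + 462852) = -33223 + 462871 = 429648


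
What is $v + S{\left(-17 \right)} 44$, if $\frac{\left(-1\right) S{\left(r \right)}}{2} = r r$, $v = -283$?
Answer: $-25715$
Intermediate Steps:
$S{\left(r \right)} = - 2 r^{2}$ ($S{\left(r \right)} = - 2 r r = - 2 r^{2}$)
$v + S{\left(-17 \right)} 44 = -283 + - 2 \left(-17\right)^{2} \cdot 44 = -283 + \left(-2\right) 289 \cdot 44 = -283 - 25432 = -25715$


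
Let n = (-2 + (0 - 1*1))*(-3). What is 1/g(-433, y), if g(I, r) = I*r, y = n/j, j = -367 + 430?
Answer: -7/433 ≈ -0.016166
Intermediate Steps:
j = 63
n = 9 (n = (-2 + (0 - 1))*(-3) = (-2 - 1)*(-3) = -3*(-3) = 9)
y = ⅐ (y = 9/63 = 9*(1/63) = ⅐ ≈ 0.14286)
1/g(-433, y) = 1/(-433*⅐) = 1/(-433/7) = -7/433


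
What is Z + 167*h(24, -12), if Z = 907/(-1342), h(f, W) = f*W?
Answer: -64545739/1342 ≈ -48097.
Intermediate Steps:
h(f, W) = W*f
Z = -907/1342 (Z = 907*(-1/1342) = -907/1342 ≈ -0.67586)
Z + 167*h(24, -12) = -907/1342 + 167*(-12*24) = -907/1342 + 167*(-288) = -907/1342 - 48096 = -64545739/1342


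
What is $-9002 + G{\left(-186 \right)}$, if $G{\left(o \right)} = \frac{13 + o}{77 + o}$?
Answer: $- \frac{981045}{109} \approx -9000.4$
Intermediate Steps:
$G{\left(o \right)} = \frac{13 + o}{77 + o}$
$-9002 + G{\left(-186 \right)} = -9002 + \frac{13 - 186}{77 - 186} = -9002 + \frac{1}{-109} \left(-173\right) = -9002 - - \frac{173}{109} = -9002 + \frac{173}{109} = - \frac{981045}{109}$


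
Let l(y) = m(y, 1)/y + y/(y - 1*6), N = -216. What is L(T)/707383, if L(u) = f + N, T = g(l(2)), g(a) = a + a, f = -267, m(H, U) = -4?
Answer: -483/707383 ≈ -0.00068280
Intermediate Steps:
l(y) = -4/y + y/(-6 + y) (l(y) = -4/y + y/(y - 1*6) = -4/y + y/(y - 6) = -4/y + y/(-6 + y))
g(a) = 2*a
T = -5 (T = 2*((24 + 2² - 4*2)/(2*(-6 + 2))) = 2*((½)*(24 + 4 - 8)/(-4)) = 2*((½)*(-¼)*20) = 2*(-5/2) = -5)
L(u) = -483 (L(u) = -267 - 216 = -483)
L(T)/707383 = -483/707383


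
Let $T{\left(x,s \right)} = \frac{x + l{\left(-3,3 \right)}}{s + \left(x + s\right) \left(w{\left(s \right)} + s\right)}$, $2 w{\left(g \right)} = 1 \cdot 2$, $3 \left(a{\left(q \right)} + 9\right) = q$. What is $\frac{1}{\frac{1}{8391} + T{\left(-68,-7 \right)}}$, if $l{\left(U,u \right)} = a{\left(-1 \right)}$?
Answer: $- \frac{3717213}{648461} \approx -5.7324$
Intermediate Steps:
$a{\left(q \right)} = -9 + \frac{q}{3}$
$w{\left(g \right)} = 1$ ($w{\left(g \right)} = \frac{1 \cdot 2}{2} = \frac{1}{2} \cdot 2 = 1$)
$l{\left(U,u \right)} = - \frac{28}{3}$ ($l{\left(U,u \right)} = -9 + \frac{1}{3} \left(-1\right) = -9 - \frac{1}{3} = - \frac{28}{3}$)
$T{\left(x,s \right)} = \frac{- \frac{28}{3} + x}{s + \left(1 + s\right) \left(s + x\right)}$ ($T{\left(x,s \right)} = \frac{x - \frac{28}{3}}{s + \left(x + s\right) \left(1 + s\right)} = \frac{- \frac{28}{3} + x}{s + \left(s + x\right) \left(1 + s\right)} = \frac{- \frac{28}{3} + x}{s + \left(1 + s\right) \left(s + x\right)}$)
$\frac{1}{\frac{1}{8391} + T{\left(-68,-7 \right)}} = \frac{1}{\frac{1}{8391} + \frac{- \frac{28}{3} - 68}{-68 + \left(-7\right)^{2} + 2 \left(-7\right) - -476}} = \frac{1}{\frac{1}{8391} + \frac{1}{-68 + 49 - 14 + 476} \left(- \frac{232}{3}\right)} = \frac{1}{\frac{1}{8391} + \frac{1}{443} \left(- \frac{232}{3}\right)} = \frac{1}{\frac{1}{8391} - \frac{232}{1329}} = \frac{1}{- \frac{648461}{3717213}} = - \frac{3717213}{648461}$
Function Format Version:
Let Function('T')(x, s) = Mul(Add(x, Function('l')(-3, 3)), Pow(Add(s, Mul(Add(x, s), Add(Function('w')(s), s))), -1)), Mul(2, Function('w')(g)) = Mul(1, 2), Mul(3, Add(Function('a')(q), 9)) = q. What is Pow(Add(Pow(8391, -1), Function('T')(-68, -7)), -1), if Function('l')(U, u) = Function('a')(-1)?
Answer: Rational(-3717213, 648461) ≈ -5.7324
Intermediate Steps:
Function('a')(q) = Add(-9, Mul(Rational(1, 3), q))
Function('w')(g) = 1 (Function('w')(g) = Mul(Rational(1, 2), Mul(1, 2)) = Mul(Rational(1, 2), 2) = 1)
Function('l')(U, u) = Rational(-28, 3) (Function('l')(U, u) = Add(-9, Mul(Rational(1, 3), -1)) = Add(-9, Rational(-1, 3)) = Rational(-28, 3))
Function('T')(x, s) = Mul(Pow(Add(s, Mul(Add(1, s), Add(s, x))), -1), Add(Rational(-28, 3), x)) (Function('T')(x, s) = Mul(Add(x, Rational(-28, 3)), Pow(Add(s, Mul(Add(x, s), Add(1, s))), -1)) = Mul(Add(Rational(-28, 3), x), Pow(Add(s, Mul(Add(s, x), Add(1, s))), -1)) = Mul(Add(Rational(-28, 3), x), Pow(Add(s, Mul(Add(1, s), Add(s, x))), -1)) = Mul(Pow(Add(s, Mul(Add(1, s), Add(s, x))), -1), Add(Rational(-28, 3), x)))
Pow(Add(Pow(8391, -1), Function('T')(-68, -7)), -1) = Pow(Add(Pow(8391, -1), Mul(Pow(Add(-68, Pow(-7, 2), Mul(2, -7), Mul(-7, -68)), -1), Add(Rational(-28, 3), -68))), -1) = Pow(Add(Rational(1, 8391), Mul(Pow(Add(-68, 49, -14, 476), -1), Rational(-232, 3))), -1) = Pow(Add(Rational(1, 8391), Mul(Pow(443, -1), Rational(-232, 3))), -1) = Pow(Add(Rational(1, 8391), Mul(Rational(1, 443), Rational(-232, 3))), -1) = Pow(Add(Rational(1, 8391), Rational(-232, 1329)), -1) = Pow(Rational(-648461, 3717213), -1) = Rational(-3717213, 648461)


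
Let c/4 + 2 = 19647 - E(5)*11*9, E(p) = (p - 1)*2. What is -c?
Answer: -75412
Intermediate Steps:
E(p) = -2 + 2*p (E(p) = (-1 + p)*2 = -2 + 2*p)
c = 75412 (c = -8 + 4*(19647 - (-2 + 2*5)*11*9) = -8 + 4*(19647 - (-2 + 10)*11*9) = -8 + 4*(19647 - 8*11*9) = -8 + 4*(19647 - 88*9) = -8 + 4*(19647 - 1*792) = -8 + 4*(19647 - 792) = -8 + 4*18855 = -8 + 75420 = 75412)
-c = -1*75412 = -75412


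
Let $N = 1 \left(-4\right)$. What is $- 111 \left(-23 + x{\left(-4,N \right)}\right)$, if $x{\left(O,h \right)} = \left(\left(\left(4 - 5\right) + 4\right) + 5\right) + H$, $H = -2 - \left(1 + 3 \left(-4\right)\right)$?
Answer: $666$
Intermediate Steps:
$H = 9$ ($H = -2 - \left(1 - 12\right) = -2 - -11 = -2 + 11 = 9$)
$N = -4$
$x{\left(O,h \right)} = 17$ ($x{\left(O,h \right)} = \left(\left(\left(4 - 5\right) + 4\right) + 5\right) + 9 = \left(\left(-1 + 4\right) + 5\right) + 9 = \left(3 + 5\right) + 9 = 8 + 9 = 17$)
$- 111 \left(-23 + x{\left(-4,N \right)}\right) = - 111 \left(-23 + 17\right) = \left(-111\right) \left(-6\right) = 666$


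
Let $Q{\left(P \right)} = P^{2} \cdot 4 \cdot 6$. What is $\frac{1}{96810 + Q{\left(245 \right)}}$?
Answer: $\frac{1}{1537410} \approx 6.5044 \cdot 10^{-7}$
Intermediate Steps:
$Q{\left(P \right)} = 24 P^{2}$ ($Q{\left(P \right)} = 4 P^{2} \cdot 6 = 24 P^{2}$)
$\frac{1}{96810 + Q{\left(245 \right)}} = \frac{1}{96810 + 24 \cdot 245^{2}} = \frac{1}{96810 + 24 \cdot 60025} = \frac{1}{96810 + 1440600} = \frac{1}{1537410}$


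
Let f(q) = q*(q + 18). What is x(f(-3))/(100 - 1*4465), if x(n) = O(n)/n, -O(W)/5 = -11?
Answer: 11/39285 ≈ 0.00028000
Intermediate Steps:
O(W) = 55 (O(W) = -5*(-11) = 55)
f(q) = q*(18 + q)
x(n) = 55/n
x(f(-3))/(100 - 1*4465) = (55/((-3*(18 - 3))))/(100 - 1*4465) = (55/((-3*15)))/(100 - 4465) = (55/(-45))/(-4365) = (55*(-1/45))*(-1/4365) = -11/9*(-1/4365) = 11/39285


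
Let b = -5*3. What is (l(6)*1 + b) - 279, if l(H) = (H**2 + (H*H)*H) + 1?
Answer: -41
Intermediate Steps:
l(H) = 1 + H**2 + H**3 (l(H) = (H**2 + H**2*H) + 1 = (H**2 + H**3) + 1 = 1 + H**2 + H**3)
b = -15
(l(6)*1 + b) - 279 = ((1 + 6**2 + 6**3)*1 - 15) - 279 = ((1 + 36 + 216)*1 - 15) - 279 = (253*1 - 15) - 279 = (253 - 15) - 279 = 238 - 279 = -41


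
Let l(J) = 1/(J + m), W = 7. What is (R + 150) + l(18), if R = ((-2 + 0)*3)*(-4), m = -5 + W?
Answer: 3481/20 ≈ 174.05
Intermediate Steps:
m = 2 (m = -5 + 7 = 2)
l(J) = 1/(2 + J) (l(J) = 1/(J + 2) = 1/(2 + J))
R = 24 (R = -2*3*(-4) = -6*(-4) = 24)
(R + 150) + l(18) = (24 + 150) + 1/(2 + 18) = 174 + 1/20 = 3481/20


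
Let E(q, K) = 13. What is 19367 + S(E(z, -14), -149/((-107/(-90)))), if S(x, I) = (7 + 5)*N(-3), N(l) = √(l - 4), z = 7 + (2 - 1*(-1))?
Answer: 19367 + 12*I*√7 ≈ 19367.0 + 31.749*I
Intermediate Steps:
z = 10 (z = 7 + (2 + 1) = 7 + 3 = 10)
N(l) = √(-4 + l)
S(x, I) = 12*I*√7 (S(x, I) = (7 + 5)*√(-4 - 3) = 12*√(-7) = 12*(I*√7) = 12*I*√7)
19367 + S(E(z, -14), -149/((-107/(-90)))) = 19367 + 12*I*√7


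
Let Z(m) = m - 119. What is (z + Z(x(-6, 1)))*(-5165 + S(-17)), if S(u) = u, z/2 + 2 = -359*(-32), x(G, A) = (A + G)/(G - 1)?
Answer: -828995632/7 ≈ -1.1843e+8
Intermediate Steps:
x(G, A) = (A + G)/(-1 + G)
z = 22972 (z = -4 + 2*(-359*(-32)) = -4 + 2*11488 = -4 + 22976 = 22972)
Z(m) = -119 + m
(z + Z(x(-6, 1)))*(-5165 + S(-17)) = (22972 + (-119 + (1 - 6)/(-1 - 6)))*(-5165 - 17) = (22972 + (-119 - 5/(-7)))*(-5182) = (22972 + (-119 - ⅐*(-5)))*(-5182) = (22972 + (-119 + 5/7))*(-5182) = (22972 - 828/7)*(-5182) = (159976/7)*(-5182) = -828995632/7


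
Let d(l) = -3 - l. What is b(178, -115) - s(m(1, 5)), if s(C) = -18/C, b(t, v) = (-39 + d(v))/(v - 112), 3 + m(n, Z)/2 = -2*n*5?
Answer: -2992/2951 ≈ -1.0139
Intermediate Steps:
m(n, Z) = -6 - 20*n (m(n, Z) = -6 + 2*(-2*n*5) = -6 + 2*(-10*n) = -6 - 20*n)
b(t, v) = (-42 - v)/(-112 + v) (b(t, v) = (-39 + (-3 - v))/(v - 112) = (-42 - v)/(-112 + v))
b(178, -115) - s(m(1, 5)) = (-42 - 1*(-115))/(-112 - 115) - (-18)/(-6 - 20*1) = (-42 + 115)/(-227) - (-18)/(-6 - 20) = -1/227*73 - (-18)/(-26) = -73/227 - (-18)*(-1)/26 = -73/227 - 1*9/13 = -73/227 - 9/13 = -2992/2951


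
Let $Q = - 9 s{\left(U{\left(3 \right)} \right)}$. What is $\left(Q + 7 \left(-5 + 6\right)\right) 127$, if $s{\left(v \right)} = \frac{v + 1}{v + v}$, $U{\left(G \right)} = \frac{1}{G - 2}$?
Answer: $-254$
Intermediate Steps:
$U{\left(G \right)} = \frac{1}{-2 + G}$
$s{\left(v \right)} = \frac{1 + v}{2 v}$
$Q = -9$ ($Q = - 9 \frac{1 + \frac{1}{-2 + 3}}{2 \frac{1}{-2 + 3}} = - 9 \frac{1 + 1^{-1}}{2 \cdot 1^{-1}} = - 9 \frac{1 + 1}{2 \cdot 1} = - 9 \cdot \frac{1}{2} \cdot 1 \cdot 2 = \left(-9\right) 1 = -9$)
$\left(Q + 7 \left(-5 + 6\right)\right) 127 = \left(-9 + 7 \left(-5 + 6\right)\right) 127 = \left(-9 + 7 \cdot 1\right) 127 = \left(-9 + 7\right) 127 = \left(-2\right) 127 = -254$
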